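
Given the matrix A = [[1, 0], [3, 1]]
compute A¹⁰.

[[1, 0], [30, 1]]

A = I + N where N = [[0, 0], [3, 0]] is strictly lower-triangular, so N² = 0.
(I + N)¹⁰ = I + 10·N = [[1, 0], [30, 1]].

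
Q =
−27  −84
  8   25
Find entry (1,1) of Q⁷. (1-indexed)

−15315

tr Q = −2 and det Q = −3, so the characteristic polynomial is λ² − (−2)λ + (−3) with roots −3 and 1.
Eigenvectors give P = [[7, 3], [−2, −1]] with P⁻¹ = [[1, 3], [−2, −7]], and Q = P·diag(−3, 1)·P⁻¹.
Then Q⁷ = P·diag(−2187, 1)·P⁻¹ = [[−15309, 3], [4374, −1]] · [[1, 3], [−2, −7]] = [[−15315, −45948], [4376, 13129]].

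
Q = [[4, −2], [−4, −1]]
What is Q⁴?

Q² = [[24, −6], [−12, 9]]
Q³ = [[120, −42], [−84, 15]]
Q⁴ = [[648, −198], [−396, 153]]

[[648, −198], [−396, 153]]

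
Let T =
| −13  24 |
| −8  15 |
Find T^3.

[[−85, 168], [−56, 111]]

tr T = 2 and det T = −3, so the characteristic polynomial is λ² − (2)λ + (−3) with roots −1 and 3.
Eigenvectors give P = [[2, −3], [1, −2]] with P⁻¹ = [[2, −3], [1, −2]], and T = P·diag(−1, 3)·P⁻¹.
Then T^3 = P·diag(−1, 27)·P⁻¹ = [[−2, −81], [−1, −54]] · [[2, −3], [1, −2]] = [[−85, 168], [−56, 111]].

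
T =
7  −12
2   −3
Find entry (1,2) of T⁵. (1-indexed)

tr T = 4 and det T = 3, so the characteristic polynomial is λ² − (4)λ + (3) with roots 1 and 3.
Eigenvectors give P = [[2, 3], [1, 1]] with P⁻¹ = [[−1, 3], [1, −2]], and T = P·diag(1, 3)·P⁻¹.
Then T⁵ = P·diag(1, 243)·P⁻¹ = [[2, 729], [1, 243]] · [[−1, 3], [1, −2]] = [[727, −1452], [242, −483]].

−1452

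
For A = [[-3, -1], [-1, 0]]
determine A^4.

A^2 = [[10, 3], [3, 1]]
A^3 = [[-33, -10], [-10, -3]]
A^4 = [[109, 33], [33, 10]]

[[109, 33], [33, 10]]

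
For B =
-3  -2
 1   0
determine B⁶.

tr B = -3 and det B = 2, so the characteristic polynomial is λ² − (-3)λ + (2) with roots -1 and -2.
Eigenvectors give P = [[-1, 2], [1, -1]] with P⁻¹ = [[1, 2], [1, 1]], and B = P·diag(-1, -2)·P⁻¹.
Then B⁶ = P·diag(1, 64)·P⁻¹ = [[-1, 128], [1, -64]] · [[1, 2], [1, 1]] = [[127, 126], [-63, -62]].

[[127, 126], [-63, -62]]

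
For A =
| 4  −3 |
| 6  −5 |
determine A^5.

tr A = −1 and det A = −2, so the characteristic polynomial is λ² − (−1)λ + (−2) with roots 1 and −2.
Eigenvectors give P = [[1, −1], [1, −2]] with P⁻¹ = [[2, −1], [1, −1]], and A = P·diag(1, −2)·P⁻¹.
Then A^5 = P·diag(1, −32)·P⁻¹ = [[1, 32], [1, 64]] · [[2, −1], [1, −1]] = [[34, −33], [66, −65]].

[[34, −33], [66, −65]]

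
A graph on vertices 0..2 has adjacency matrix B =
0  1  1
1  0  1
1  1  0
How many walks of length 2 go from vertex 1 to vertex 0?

The number of length-2 walks from vertex 1 to vertex 0 is entry (1,0) of B², where B is the adjacency matrix.
B² = [[2, 1, 1], [1, 2, 1], [1, 1, 2]]

1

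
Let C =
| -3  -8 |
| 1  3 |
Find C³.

C² = I (check: tr C = 0 and det C = -1), so C³ = C since 3 is odd.

[[-3, -8], [1, 3]]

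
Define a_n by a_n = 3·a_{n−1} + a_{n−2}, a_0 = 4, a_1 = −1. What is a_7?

With companion matrix M = [[3, 1], [1, 0]], [a_n, a_{n−1}]ᵀ = M·[a_{n−1}, a_{n−2}]ᵀ, so [a_7, a_6]ᵀ = M⁶·[a_1, a_0]ᵀ.
M⁶ = [[1189, 360], [360, 109]], giving [a_7, a_6]ᵀ = [[251], [76]].

251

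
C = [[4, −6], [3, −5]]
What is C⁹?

tr C = −1 and det C = −2, so the characteristic polynomial is λ² − (−1)λ + (−2) with roots −2 and 1.
Eigenvectors give P = [[−1, 2], [−1, 1]] with P⁻¹ = [[1, −2], [1, −1]], and C = P·diag(−2, 1)·P⁻¹.
Then C⁹ = P·diag(−512, 1)·P⁻¹ = [[512, 2], [512, 1]] · [[1, −2], [1, −1]] = [[514, −1026], [513, −1025]].

[[514, −1026], [513, −1025]]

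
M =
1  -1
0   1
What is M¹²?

[[1, -12], [0, 1]]

M = I + N where N = [[0, -1], [0, 0]] is strictly upper-triangular, so N² = 0.
(I + N)¹² = I + 12·N = [[1, -12], [0, 1]].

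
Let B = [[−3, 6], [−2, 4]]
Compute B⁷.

B² = B (a projection; rank 1, trace 1), so B⁷ = B.

[[−3, 6], [−2, 4]]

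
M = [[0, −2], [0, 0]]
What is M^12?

M is strictly triangular, hence nilpotent: M^2 = 0, so M^12 = 0.

[[0, 0], [0, 0]]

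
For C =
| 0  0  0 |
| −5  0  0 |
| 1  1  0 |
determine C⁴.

[[0, 0, 0], [0, 0, 0], [0, 0, 0]]

C is strictly triangular, hence nilpotent: C³ = 0, so C⁴ = 0.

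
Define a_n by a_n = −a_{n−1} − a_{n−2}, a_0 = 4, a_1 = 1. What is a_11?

−5

With companion matrix T = [[−1, −1], [1, 0]], [a_n, a_{n−1}]ᵀ = T·[a_{n−1}, a_{n−2}]ᵀ, so [a_11, a_10]ᵀ = T¹⁰·[a_1, a_0]ᵀ.
T¹⁰ = [[−1, −1], [1, 0]], giving [a_11, a_10]ᵀ = [[−5], [1]].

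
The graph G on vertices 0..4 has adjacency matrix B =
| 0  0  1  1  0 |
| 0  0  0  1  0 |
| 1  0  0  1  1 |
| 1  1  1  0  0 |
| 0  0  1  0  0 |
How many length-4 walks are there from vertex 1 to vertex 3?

2

The number of length-4 walks from vertex 1 to vertex 3 is entry (1,3) of B^4, where B is the adjacency matrix.
B^2 = [[2, 1, 1, 1, 1], [1, 1, 1, 0, 0], [1, 1, 3, 1, 0], [1, 0, 1, 3, 1], [1, 0, 0, 1, 1]]
B^3 = [[2, 1, 4, 4, 1], [1, 0, 1, 3, 1], [4, 1, 2, 5, 3], [4, 3, 5, 2, 1], [1, 1, 3, 1, 0]]
B^4 = [[8, 4, 7, 7, 4], [4, 3, 5, 2, 1], [7, 5, 12, 7, 2], [7, 2, 7, 12, 5], [4, 1, 2, 5, 3]]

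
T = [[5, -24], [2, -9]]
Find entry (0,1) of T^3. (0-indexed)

tr T = -4 and det T = 3, so the characteristic polynomial is λ² − (-4)λ + (3) with roots -1 and -3.
Eigenvectors give P = [[4, 3], [1, 1]] with P⁻¹ = [[1, -3], [-1, 4]], and T = P·diag(-1, -3)·P⁻¹.
Then T^3 = P·diag(-1, -27)·P⁻¹ = [[-4, -81], [-1, -27]] · [[1, -3], [-1, 4]] = [[77, -312], [26, -105]].

-312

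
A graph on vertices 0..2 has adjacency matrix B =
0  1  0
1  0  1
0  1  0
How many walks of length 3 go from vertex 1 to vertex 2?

2

The number of length-3 walks from vertex 1 to vertex 2 is entry (1,2) of B³, where B is the adjacency matrix.
B² = [[1, 0, 1], [0, 2, 0], [1, 0, 1]]
B³ = [[0, 2, 0], [2, 0, 2], [0, 2, 0]]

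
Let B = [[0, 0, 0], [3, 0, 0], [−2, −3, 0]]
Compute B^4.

B is strictly triangular, hence nilpotent: B^3 = 0, so B^4 = 0.

[[0, 0, 0], [0, 0, 0], [0, 0, 0]]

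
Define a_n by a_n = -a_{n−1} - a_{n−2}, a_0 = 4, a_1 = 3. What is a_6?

4

With companion matrix B = [[-1, -1], [1, 0]], [a_n, a_{n−1}]ᵀ = B·[a_{n−1}, a_{n−2}]ᵀ, so [a_6, a_5]ᵀ = B⁵·[a_1, a_0]ᵀ.
B⁵ = [[0, 1], [-1, -1]], giving [a_6, a_5]ᵀ = [[4], [-7]].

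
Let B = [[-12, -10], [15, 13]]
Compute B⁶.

tr B = 1 and det B = -6, so the characteristic polynomial is λ² − (1)λ + (-6) with roots 3 and -2.
Eigenvectors give P = [[-2, -1], [3, 1]] with P⁻¹ = [[1, 1], [-3, -2]], and B = P·diag(3, -2)·P⁻¹.
Then B⁶ = P·diag(729, 64)·P⁻¹ = [[-1458, -64], [2187, 64]] · [[1, 1], [-3, -2]] = [[-1266, -1330], [1995, 2059]].

[[-1266, -1330], [1995, 2059]]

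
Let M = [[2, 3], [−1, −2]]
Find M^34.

M² = I (check: tr M = 0 and det M = −1), so M^34 = I since 34 is even.

[[1, 0], [0, 1]]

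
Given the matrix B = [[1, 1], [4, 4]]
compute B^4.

[[125, 125], [500, 500]]

B^2 = [[5, 5], [20, 20]]
B^3 = [[25, 25], [100, 100]]
B^4 = [[125, 125], [500, 500]]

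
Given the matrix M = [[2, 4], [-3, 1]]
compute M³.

M² = [[-8, 12], [-9, -11]]
M³ = [[-52, -20], [15, -47]]

[[-52, -20], [15, -47]]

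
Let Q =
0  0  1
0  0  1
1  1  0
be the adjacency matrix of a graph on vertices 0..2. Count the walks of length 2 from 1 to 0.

1

The number of length-2 walks from vertex 1 to vertex 0 is entry (1,0) of Q², where Q is the adjacency matrix.
Q² = [[1, 1, 0], [1, 1, 0], [0, 0, 2]]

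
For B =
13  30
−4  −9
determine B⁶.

[[4369, 10920], [−1456, −3639]]

tr B = 4 and det B = 3, so the characteristic polynomial is λ² − (4)λ + (3) with roots 1 and 3.
Eigenvectors give P = [[−5, −3], [2, 1]] with P⁻¹ = [[1, 3], [−2, −5]], and B = P·diag(1, 3)·P⁻¹.
Then B⁶ = P·diag(1, 729)·P⁻¹ = [[−5, −2187], [2, 729]] · [[1, 3], [−2, −5]] = [[4369, 10920], [−1456, −3639]].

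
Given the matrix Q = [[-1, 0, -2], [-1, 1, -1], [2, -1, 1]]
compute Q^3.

[[1, 2, 4], [0, 2, 2], [-3, 0, -2]]

Q^2 = [[-3, 2, 0], [-2, 2, 0], [1, -2, -2]]
Q^3 = [[1, 2, 4], [0, 2, 2], [-3, 0, -2]]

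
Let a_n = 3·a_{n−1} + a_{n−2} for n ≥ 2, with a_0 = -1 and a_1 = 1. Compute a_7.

829

With companion matrix T = [[3, 1], [1, 0]], [a_n, a_{n−1}]ᵀ = T·[a_{n−1}, a_{n−2}]ᵀ, so [a_7, a_6]ᵀ = T⁶·[a_1, a_0]ᵀ.
T⁶ = [[1189, 360], [360, 109]], giving [a_7, a_6]ᵀ = [[829], [251]].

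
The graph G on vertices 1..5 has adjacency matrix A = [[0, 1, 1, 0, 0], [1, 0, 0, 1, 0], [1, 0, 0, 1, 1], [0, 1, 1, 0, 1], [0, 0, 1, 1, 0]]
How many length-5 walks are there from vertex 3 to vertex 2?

The number of length-5 walks from vertex 3 to vertex 2 is entry (3,2) of A⁵, where A is the adjacency matrix.
A² = [[2, 0, 0, 2, 1], [0, 2, 2, 0, 1], [0, 2, 3, 1, 1], [2, 0, 1, 3, 1], [1, 1, 1, 1, 2]]
A³ = [[0, 4, 5, 1, 2], [4, 0, 1, 5, 2], [5, 1, 2, 6, 4], [1, 5, 6, 2, 4], [2, 2, 4, 4, 2]]
A⁴ = [[9, 1, 3, 11, 6], [1, 9, 11, 3, 6], [3, 11, 15, 7, 8], [11, 3, 7, 15, 8], [6, 6, 8, 8, 8]]
A⁵ = [[4, 20, 26, 10, 14], [20, 4, 10, 26, 14], [26, 10, 18, 34, 22], [10, 26, 34, 18, 22], [14, 14, 22, 22, 16]]

10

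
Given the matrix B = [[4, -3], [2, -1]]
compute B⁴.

[[46, -45], [30, -29]]

B² = [[10, -9], [6, -5]]
B³ = [[22, -21], [14, -13]]
B⁴ = [[46, -45], [30, -29]]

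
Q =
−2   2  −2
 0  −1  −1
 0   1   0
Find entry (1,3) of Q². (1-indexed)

2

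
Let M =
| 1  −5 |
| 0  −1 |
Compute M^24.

[[1, 0], [0, 1]]

M² = I (check: tr M = 0 and det M = −1), so M^24 = I since 24 is even.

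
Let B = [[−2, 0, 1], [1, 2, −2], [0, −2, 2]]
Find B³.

[[−10, −4, 8], [8, 30, −30], [−4, −32, 30]]

B² = [[4, −2, 0], [0, 8, −7], [−2, −8, 8]]
B³ = [[−10, −4, 8], [8, 30, −30], [−4, −32, 30]]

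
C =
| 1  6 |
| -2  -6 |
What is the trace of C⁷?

tr C = -5 and det C = 6, so the characteristic polynomial is λ² − (-5)λ + (6) with roots -2 and -3.
Eigenvectors give P = [[-2, -3], [1, 2]] with P⁻¹ = [[-2, -3], [1, 2]], and C = P·diag(-2, -3)·P⁻¹.
Then C⁷ = P·diag(-128, -2187)·P⁻¹ = [[256, 6561], [-128, -4374]] · [[-2, -3], [1, 2]] = [[6049, 12354], [-4118, -8364]].

-2315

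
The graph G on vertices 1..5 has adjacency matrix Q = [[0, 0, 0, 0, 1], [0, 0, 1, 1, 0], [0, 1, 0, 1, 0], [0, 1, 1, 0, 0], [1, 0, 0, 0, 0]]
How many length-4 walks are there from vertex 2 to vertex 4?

5

The number of length-4 walks from vertex 2 to vertex 4 is entry (2,4) of Q⁴, where Q is the adjacency matrix.
Q² = [[1, 0, 0, 0, 0], [0, 2, 1, 1, 0], [0, 1, 2, 1, 0], [0, 1, 1, 2, 0], [0, 0, 0, 0, 1]]
Q³ = [[0, 0, 0, 0, 1], [0, 2, 3, 3, 0], [0, 3, 2, 3, 0], [0, 3, 3, 2, 0], [1, 0, 0, 0, 0]]
Q⁴ = [[1, 0, 0, 0, 0], [0, 6, 5, 5, 0], [0, 5, 6, 5, 0], [0, 5, 5, 6, 0], [0, 0, 0, 0, 1]]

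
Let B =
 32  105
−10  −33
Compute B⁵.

tr B = −1 and det B = −6, so the characteristic polynomial is λ² − (−1)λ + (−6) with roots −3 and 2.
Eigenvectors give P = [[−3, 7], [1, −2]] with P⁻¹ = [[2, 7], [1, 3]], and B = P·diag(−3, 2)·P⁻¹.
Then B⁵ = P·diag(−243, 32)·P⁻¹ = [[729, 224], [−243, −64]] · [[2, 7], [1, 3]] = [[1682, 5775], [−550, −1893]].

[[1682, 5775], [−550, −1893]]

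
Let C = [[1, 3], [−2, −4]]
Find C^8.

tr C = −3 and det C = 2, so the characteristic polynomial is λ² − (−3)λ + (2) with roots −2 and −1.
Eigenvectors give P = [[−1, 3], [1, −2]] with P⁻¹ = [[2, 3], [1, 1]], and C = P·diag(−2, −1)·P⁻¹.
Then C^8 = P·diag(256, 1)·P⁻¹ = [[−256, 3], [256, −2]] · [[2, 3], [1, 1]] = [[−509, −765], [510, 766]].

[[−509, −765], [510, 766]]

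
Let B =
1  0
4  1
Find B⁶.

[[1, 0], [24, 1]]

B = I + N where N = [[0, 0], [4, 0]] is strictly lower-triangular, so N² = 0.
(I + N)⁶ = I + 6·N = [[1, 0], [24, 1]].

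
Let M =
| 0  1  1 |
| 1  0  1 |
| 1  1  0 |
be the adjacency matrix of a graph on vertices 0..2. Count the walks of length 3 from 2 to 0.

The number of length-3 walks from vertex 2 to vertex 0 is entry (2,0) of M^3, where M is the adjacency matrix.
M^2 = [[2, 1, 1], [1, 2, 1], [1, 1, 2]]
M^3 = [[2, 3, 3], [3, 2, 3], [3, 3, 2]]

3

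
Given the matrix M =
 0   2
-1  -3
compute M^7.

[[126, 254], [-127, -255]]

tr M = -3 and det M = 2, so the characteristic polynomial is λ² − (-3)λ + (2) with roots -2 and -1.
Eigenvectors give P = [[1, -2], [-1, 1]] with P⁻¹ = [[-1, -2], [-1, -1]], and M = P·diag(-2, -1)·P⁻¹.
Then M^7 = P·diag(-128, -1)·P⁻¹ = [[-128, 2], [128, -1]] · [[-1, -2], [-1, -1]] = [[126, 254], [-127, -255]].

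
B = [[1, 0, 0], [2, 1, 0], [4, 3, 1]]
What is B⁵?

B = I + N where N = [[0, 0, 0], [2, 0, 0], [4, 3, 0]] is strictly lower-triangular, so N³ = 0.
(I + N)⁵ = I + 5·N + 10·N² = [[1, 0, 0], [10, 1, 0], [80, 15, 1]].

[[1, 0, 0], [10, 1, 0], [80, 15, 1]]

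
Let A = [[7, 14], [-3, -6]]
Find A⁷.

A² = A (a projection; rank 1, trace 1), so A⁷ = A.

[[7, 14], [-3, -6]]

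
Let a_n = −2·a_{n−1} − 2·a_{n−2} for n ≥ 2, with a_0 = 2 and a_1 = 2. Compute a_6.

With companion matrix Q = [[−2, −2], [1, 0]], [a_n, a_{n−1}]ᵀ = Q·[a_{n−1}, a_{n−2}]ᵀ, so [a_6, a_5]ᵀ = Q⁵·[a_1, a_0]ᵀ.
Q⁵ = [[8, 8], [−4, 0]], giving [a_6, a_5]ᵀ = [[32], [−8]].

32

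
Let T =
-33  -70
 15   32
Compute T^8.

tr T = -1 and det T = -6, so the characteristic polynomial is λ² − (-1)λ + (-6) with roots 2 and -3.
Eigenvectors give P = [[-2, 7], [1, -3]] with P⁻¹ = [[3, 7], [1, 2]], and T = P·diag(2, -3)·P⁻¹.
Then T^8 = P·diag(256, 6561)·P⁻¹ = [[-512, 45927], [256, -19683]] · [[3, 7], [1, 2]] = [[44391, 88270], [-18915, -37574]].

[[44391, 88270], [-18915, -37574]]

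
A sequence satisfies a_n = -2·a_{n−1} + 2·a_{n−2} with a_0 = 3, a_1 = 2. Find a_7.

-64

With companion matrix M = [[-2, 2], [1, 0]], [a_n, a_{n−1}]ᵀ = M·[a_{n−1}, a_{n−2}]ᵀ, so [a_7, a_6]ᵀ = M⁶·[a_1, a_0]ᵀ.
M⁶ = [[328, -240], [-120, 88]], giving [a_7, a_6]ᵀ = [[-64], [24]].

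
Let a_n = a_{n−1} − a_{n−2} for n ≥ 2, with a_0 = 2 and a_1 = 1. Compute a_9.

−2

With companion matrix M = [[1, −1], [1, 0]], [a_n, a_{n−1}]ᵀ = M·[a_{n−1}, a_{n−2}]ᵀ, so [a_9, a_8]ᵀ = M⁸·[a_1, a_0]ᵀ.
M⁸ = [[0, −1], [1, −1]], giving [a_9, a_8]ᵀ = [[−2], [−1]].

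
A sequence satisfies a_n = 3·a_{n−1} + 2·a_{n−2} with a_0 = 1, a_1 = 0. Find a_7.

With companion matrix B = [[3, 2], [1, 0]], [a_n, a_{n−1}]ᵀ = B·[a_{n−1}, a_{n−2}]ᵀ, so [a_7, a_6]ᵀ = B^6·[a_1, a_0]ᵀ.
B^6 = [[1763, 990], [495, 278]], giving [a_7, a_6]ᵀ = [[990], [278]].

990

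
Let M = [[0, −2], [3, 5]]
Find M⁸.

[[−12354, −12610], [18915, 19171]]

tr M = 5 and det M = 6, so the characteristic polynomial is λ² − (5)λ + (6) with roots 2 and 3.
Eigenvectors give P = [[−1, −2], [1, 3]] with P⁻¹ = [[−3, −2], [1, 1]], and M = P·diag(2, 3)·P⁻¹.
Then M⁸ = P·diag(256, 6561)·P⁻¹ = [[−256, −13122], [256, 19683]] · [[−3, −2], [1, 1]] = [[−12354, −12610], [18915, 19171]].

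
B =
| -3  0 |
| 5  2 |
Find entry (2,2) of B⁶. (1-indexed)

64

tr B = -1 and det B = -6, so the characteristic polynomial is λ² − (-1)λ + (-6) with roots -3 and 2.
Eigenvectors give P = [[-1, 0], [1, 1]] with P⁻¹ = [[-1, 0], [1, 1]], and B = P·diag(-3, 2)·P⁻¹.
Then B⁶ = P·diag(729, 64)·P⁻¹ = [[-729, 0], [729, 64]] · [[-1, 0], [1, 1]] = [[729, 0], [-665, 64]].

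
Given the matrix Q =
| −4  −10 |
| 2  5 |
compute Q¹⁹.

[[−4, −10], [2, 5]]

Q² = Q (a projection; rank 1, trace 1), so Q¹⁹ = Q.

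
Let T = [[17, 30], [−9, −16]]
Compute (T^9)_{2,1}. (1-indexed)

−1539

tr T = 1 and det T = −2, so the characteristic polynomial is λ² − (1)λ + (−2) with roots −1 and 2.
Eigenvectors give P = [[−5, −2], [3, 1]] with P⁻¹ = [[1, 2], [−3, −5]], and T = P·diag(−1, 2)·P⁻¹.
Then T^9 = P·diag(−1, 512)·P⁻¹ = [[5, −1024], [−3, 512]] · [[1, 2], [−3, −5]] = [[3077, 5130], [−1539, −2566]].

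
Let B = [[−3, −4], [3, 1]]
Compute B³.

B² = [[−3, 8], [−6, −11]]
B³ = [[33, 20], [−15, 13]]

[[33, 20], [−15, 13]]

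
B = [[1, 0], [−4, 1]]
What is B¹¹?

B = I + N where N = [[0, 0], [−4, 0]] is strictly lower-triangular, so N² = 0.
(I + N)¹¹ = I + 11·N = [[1, 0], [−44, 1]].

[[1, 0], [−44, 1]]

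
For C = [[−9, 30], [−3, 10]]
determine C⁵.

[[−9, 30], [−3, 10]]

C² = C (a projection; rank 1, trace 1), so C⁵ = C.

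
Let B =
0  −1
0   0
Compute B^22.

[[0, 0], [0, 0]]

B is strictly triangular, hence nilpotent: B^2 = 0, so B^22 = 0.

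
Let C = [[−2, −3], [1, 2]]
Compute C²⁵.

[[−2, −3], [1, 2]]

C² = I (check: tr C = 0 and det C = −1), so C²⁵ = C since 25 is odd.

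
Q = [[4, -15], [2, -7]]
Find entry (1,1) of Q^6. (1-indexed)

tr Q = -3 and det Q = 2, so the characteristic polynomial is λ² − (-3)λ + (2) with roots -2 and -1.
Eigenvectors give P = [[5, 3], [2, 1]] with P⁻¹ = [[-1, 3], [2, -5]], and Q = P·diag(-2, -1)·P⁻¹.
Then Q^6 = P·diag(64, 1)·P⁻¹ = [[320, 3], [128, 1]] · [[-1, 3], [2, -5]] = [[-314, 945], [-126, 379]].

-314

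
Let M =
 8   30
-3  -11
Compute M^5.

[[278, 930], [-93, -311]]

tr M = -3 and det M = 2, so the characteristic polynomial is λ² − (-3)λ + (2) with roots -2 and -1.
Eigenvectors give P = [[3, -10], [-1, 3]] with P⁻¹ = [[-3, -10], [-1, -3]], and M = P·diag(-2, -1)·P⁻¹.
Then M^5 = P·diag(-32, -1)·P⁻¹ = [[-96, 10], [32, -3]] · [[-3, -10], [-1, -3]] = [[278, 930], [-93, -311]].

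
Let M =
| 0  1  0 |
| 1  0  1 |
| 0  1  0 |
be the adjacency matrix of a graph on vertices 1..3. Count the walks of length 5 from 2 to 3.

4

The number of length-5 walks from vertex 2 to vertex 3 is entry (2,3) of M⁵, where M is the adjacency matrix.
M² = [[1, 0, 1], [0, 2, 0], [1, 0, 1]]
M³ = [[0, 2, 0], [2, 0, 2], [0, 2, 0]]
M⁴ = [[2, 0, 2], [0, 4, 0], [2, 0, 2]]
M⁵ = [[0, 4, 0], [4, 0, 4], [0, 4, 0]]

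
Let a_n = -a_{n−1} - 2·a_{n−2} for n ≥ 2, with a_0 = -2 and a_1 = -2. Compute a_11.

-2

With companion matrix A = [[-1, -2], [1, 0]], [a_n, a_{n−1}]ᵀ = A·[a_{n−1}, a_{n−2}]ᵀ, so [a_11, a_10]ᵀ = A^10·[a_1, a_0]ᵀ.
A^10 = [[23, -22], [11, 34]], giving [a_11, a_10]ᵀ = [[-2], [-90]].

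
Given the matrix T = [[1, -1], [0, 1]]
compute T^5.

T = I + N where N = [[0, -1], [0, 0]] is strictly upper-triangular, so N^2 = 0.
(I + N)^5 = I + 5·N = [[1, -5], [0, 1]].

[[1, -5], [0, 1]]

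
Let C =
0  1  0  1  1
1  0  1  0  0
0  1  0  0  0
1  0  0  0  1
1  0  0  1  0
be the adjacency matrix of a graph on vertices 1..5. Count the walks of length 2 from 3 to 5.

The number of length-2 walks from vertex 3 to vertex 5 is entry (3,5) of C², where C is the adjacency matrix.
C² = [[3, 0, 1, 1, 1], [0, 2, 0, 1, 1], [1, 0, 1, 0, 0], [1, 1, 0, 2, 1], [1, 1, 0, 1, 2]]

0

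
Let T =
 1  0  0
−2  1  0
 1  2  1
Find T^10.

[[1, 0, 0], [−20, 1, 0], [−170, 20, 1]]

T = I + N where N = [[0, 0, 0], [−2, 0, 0], [1, 2, 0]] is strictly lower-triangular, so N^3 = 0.
(I + N)^10 = I + 10·N + 45·N^2 = [[1, 0, 0], [−20, 1, 0], [−170, 20, 1]].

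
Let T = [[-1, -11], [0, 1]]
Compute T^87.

[[-1, -11], [0, 1]]

T² = I (check: tr T = 0 and det T = -1), so T^87 = T since 87 is odd.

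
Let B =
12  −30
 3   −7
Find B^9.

tr B = 5 and det B = 6, so the characteristic polynomial is λ² − (5)λ + (6) with roots 2 and 3.
Eigenvectors give P = [[−3, 10], [−1, 3]] with P⁻¹ = [[3, −10], [1, −3]], and B = P·diag(2, 3)·P⁻¹.
Then B^9 = P·diag(512, 19683)·P⁻¹ = [[−1536, 196830], [−512, 59049]] · [[3, −10], [1, −3]] = [[192222, −575130], [57513, −172027]].

[[192222, −575130], [57513, −172027]]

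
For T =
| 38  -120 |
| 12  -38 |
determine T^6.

[[64, 0], [0, 64]]

tr T = 0 and det T = -4, so the characteristic polynomial is λ² − (0)λ + (-4) with roots -2 and 2.
Eigenvectors give P = [[-3, -10], [-1, -3]] with P⁻¹ = [[3, -10], [-1, 3]], and T = P·diag(-2, 2)·P⁻¹.
Then T^6 = P·diag(64, 64)·P⁻¹ = [[-192, -640], [-64, -192]] · [[3, -10], [-1, 3]] = [[64, 0], [0, 64]].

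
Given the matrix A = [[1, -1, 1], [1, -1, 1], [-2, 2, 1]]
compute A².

[[-2, 2, 1], [-2, 2, 1], [-2, 2, 1]]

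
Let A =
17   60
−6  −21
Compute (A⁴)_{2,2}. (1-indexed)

tr A = −4 and det A = 3, so the characteristic polynomial is λ² − (−4)λ + (3) with roots −3 and −1.
Eigenvectors give P = [[−3, −10], [1, 3]] with P⁻¹ = [[3, 10], [−1, −3]], and A = P·diag(−3, −1)·P⁻¹.
Then A⁴ = P·diag(81, 1)·P⁻¹ = [[−243, −10], [81, 3]] · [[3, 10], [−1, −3]] = [[−719, −2400], [240, 801]].

801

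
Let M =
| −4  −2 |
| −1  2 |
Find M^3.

[[−76, −28], [−14, 8]]

M^2 = [[18, 4], [2, 6]]
M^3 = [[−76, −28], [−14, 8]]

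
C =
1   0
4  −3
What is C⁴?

tr C = −2 and det C = −3, so the characteristic polynomial is λ² − (−2)λ + (−3) with roots 1 and −3.
Eigenvectors give P = [[1, 0], [1, −1]] with P⁻¹ = [[1, 0], [1, −1]], and C = P·diag(1, −3)·P⁻¹.
Then C⁴ = P·diag(1, 81)·P⁻¹ = [[1, 0], [1, −81]] · [[1, 0], [1, −1]] = [[1, 0], [−80, 81]].

[[1, 0], [−80, 81]]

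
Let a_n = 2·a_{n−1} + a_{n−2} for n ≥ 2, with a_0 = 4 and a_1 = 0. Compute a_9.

With companion matrix T = [[2, 1], [1, 0]], [a_n, a_{n−1}]ᵀ = T·[a_{n−1}, a_{n−2}]ᵀ, so [a_9, a_8]ᵀ = T⁸·[a_1, a_0]ᵀ.
T⁸ = [[985, 408], [408, 169]], giving [a_9, a_8]ᵀ = [[1632], [676]].

1632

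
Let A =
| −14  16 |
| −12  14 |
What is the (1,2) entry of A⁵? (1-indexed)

256

tr A = 0 and det A = −4, so the characteristic polynomial is λ² − (0)λ + (−4) with roots −2 and 2.
Eigenvectors give P = [[4, 1], [3, 1]] with P⁻¹ = [[1, −1], [−3, 4]], and A = P·diag(−2, 2)·P⁻¹.
Then A⁵ = P·diag(−32, 32)·P⁻¹ = [[−128, 32], [−96, 32]] · [[1, −1], [−3, 4]] = [[−224, 256], [−192, 224]].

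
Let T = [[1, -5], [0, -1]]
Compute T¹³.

T² = I (check: tr T = 0 and det T = -1), so T¹³ = T since 13 is odd.

[[1, -5], [0, -1]]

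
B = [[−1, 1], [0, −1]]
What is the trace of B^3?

−2

B^2 = [[1, −2], [0, 1]]
B^3 = [[−1, 3], [0, −1]]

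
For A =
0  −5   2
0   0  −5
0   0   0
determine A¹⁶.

A is strictly triangular, hence nilpotent: A³ = 0, so A¹⁶ = 0.

[[0, 0, 0], [0, 0, 0], [0, 0, 0]]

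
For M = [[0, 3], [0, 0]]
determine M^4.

[[0, 0], [0, 0]]

M is strictly triangular, hence nilpotent: M^2 = 0, so M^4 = 0.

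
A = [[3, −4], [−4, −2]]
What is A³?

A² = [[25, −4], [−4, 20]]
A³ = [[91, −92], [−92, −24]]

[[91, −92], [−92, −24]]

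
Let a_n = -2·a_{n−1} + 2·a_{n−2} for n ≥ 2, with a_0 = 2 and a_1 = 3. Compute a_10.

-10272

With companion matrix T = [[-2, 2], [1, 0]], [a_n, a_{n−1}]ᵀ = T·[a_{n−1}, a_{n−2}]ᵀ, so [a_10, a_9]ᵀ = T^9·[a_1, a_0]ᵀ.
T^9 = [[-6688, 4896], [2448, -1792]], giving [a_10, a_9]ᵀ = [[-10272], [3760]].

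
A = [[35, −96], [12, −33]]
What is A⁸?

tr A = 2 and det A = −3, so the characteristic polynomial is λ² − (2)λ + (−3) with roots 3 and −1.
Eigenvectors give P = [[−3, −8], [−1, −3]] with P⁻¹ = [[−3, 8], [1, −3]], and A = P·diag(3, −1)·P⁻¹.
Then A⁸ = P·diag(6561, 1)·P⁻¹ = [[−19683, −8], [−6561, −3]] · [[−3, 8], [1, −3]] = [[59041, −157440], [19680, −52479]].

[[59041, −157440], [19680, −52479]]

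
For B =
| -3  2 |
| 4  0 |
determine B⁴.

B² = [[17, -6], [-12, 8]]
B³ = [[-75, 34], [68, -24]]
B⁴ = [[361, -150], [-300, 136]]

[[361, -150], [-300, 136]]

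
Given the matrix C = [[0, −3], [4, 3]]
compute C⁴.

C² = [[−12, −9], [12, −3]]
C³ = [[−36, 9], [−12, −45]]
C⁴ = [[36, 135], [−180, −99]]

[[36, 135], [−180, −99]]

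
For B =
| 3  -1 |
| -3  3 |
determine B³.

[[54, -30], [-90, 54]]

B² = [[12, -6], [-18, 12]]
B³ = [[54, -30], [-90, 54]]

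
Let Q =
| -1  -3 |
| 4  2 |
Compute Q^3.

[[-1, 27], [-36, -28]]

Q^2 = [[-11, -3], [4, -8]]
Q^3 = [[-1, 27], [-36, -28]]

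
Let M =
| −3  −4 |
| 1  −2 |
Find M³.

M² = [[5, 20], [−5, 0]]
M³ = [[5, −60], [15, 20]]

[[5, −60], [15, 20]]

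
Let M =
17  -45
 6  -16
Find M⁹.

tr M = 1 and det M = -2, so the characteristic polynomial is λ² − (1)λ + (-2) with roots -1 and 2.
Eigenvectors give P = [[-5, 3], [-2, 1]] with P⁻¹ = [[1, -3], [2, -5]], and M = P·diag(-1, 2)·P⁻¹.
Then M⁹ = P·diag(-1, 512)·P⁻¹ = [[5, 1536], [2, 512]] · [[1, -3], [2, -5]] = [[3077, -7695], [1026, -2566]].

[[3077, -7695], [1026, -2566]]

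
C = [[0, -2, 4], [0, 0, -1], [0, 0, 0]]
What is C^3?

[[0, 0, 0], [0, 0, 0], [0, 0, 0]]

C is strictly triangular, hence nilpotent: C^3 = 0, so C^3 = 0.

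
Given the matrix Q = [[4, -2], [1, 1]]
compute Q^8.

[[12866, -12610], [6305, -6049]]

tr Q = 5 and det Q = 6, so the characteristic polynomial is λ² − (5)λ + (6) with roots 3 and 2.
Eigenvectors give P = [[2, 1], [1, 1]] with P⁻¹ = [[1, -1], [-1, 2]], and Q = P·diag(3, 2)·P⁻¹.
Then Q^8 = P·diag(6561, 256)·P⁻¹ = [[13122, 256], [6561, 256]] · [[1, -1], [-1, 2]] = [[12866, -12610], [6305, -6049]].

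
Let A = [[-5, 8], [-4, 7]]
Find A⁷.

tr A = 2 and det A = -3, so the characteristic polynomial is λ² − (2)λ + (-3) with roots 3 and -1.
Eigenvectors give P = [[-1, 2], [-1, 1]] with P⁻¹ = [[1, -2], [1, -1]], and A = P·diag(3, -1)·P⁻¹.
Then A⁷ = P·diag(2187, -1)·P⁻¹ = [[-2187, -2], [-2187, -1]] · [[1, -2], [1, -1]] = [[-2189, 4376], [-2188, 4375]].

[[-2189, 4376], [-2188, 4375]]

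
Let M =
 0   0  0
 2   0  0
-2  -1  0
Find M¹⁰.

[[0, 0, 0], [0, 0, 0], [0, 0, 0]]

M is strictly triangular, hence nilpotent: M³ = 0, so M¹⁰ = 0.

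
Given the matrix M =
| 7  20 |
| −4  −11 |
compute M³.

[[103, 260], [−52, −131]]

tr M = −4 and det M = 3, so the characteristic polynomial is λ² − (−4)λ + (3) with roots −3 and −1.
Eigenvectors give P = [[−2, −5], [1, 2]] with P⁻¹ = [[2, 5], [−1, −2]], and M = P·diag(−3, −1)·P⁻¹.
Then M³ = P·diag(−27, −1)·P⁻¹ = [[54, 5], [−27, −2]] · [[2, 5], [−1, −2]] = [[103, 260], [−52, −131]].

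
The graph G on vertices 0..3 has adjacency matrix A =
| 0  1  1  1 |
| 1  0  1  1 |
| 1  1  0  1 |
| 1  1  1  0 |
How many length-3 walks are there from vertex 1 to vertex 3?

7

The number of length-3 walks from vertex 1 to vertex 3 is entry (1,3) of A³, where A is the adjacency matrix.
A² = [[3, 2, 2, 2], [2, 3, 2, 2], [2, 2, 3, 2], [2, 2, 2, 3]]
A³ = [[6, 7, 7, 7], [7, 6, 7, 7], [7, 7, 6, 7], [7, 7, 7, 6]]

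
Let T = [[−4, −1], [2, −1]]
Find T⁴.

[[146, 65], [−130, −49]]

tr T = −5 and det T = 6, so the characteristic polynomial is λ² − (−5)λ + (6) with roots −3 and −2.
Eigenvectors give P = [[−1, −1], [1, 2]] with P⁻¹ = [[−2, −1], [1, 1]], and T = P·diag(−3, −2)·P⁻¹.
Then T⁴ = P·diag(81, 16)·P⁻¹ = [[−81, −16], [81, 32]] · [[−2, −1], [1, 1]] = [[146, 65], [−130, −49]].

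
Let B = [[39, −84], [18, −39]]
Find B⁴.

tr B = 0 and det B = −9, so the characteristic polynomial is λ² − (0)λ + (−9) with roots −3 and 3.
Eigenvectors give P = [[2, 7], [1, 3]] with P⁻¹ = [[−3, 7], [1, −2]], and B = P·diag(−3, 3)·P⁻¹.
Then B⁴ = P·diag(81, 81)·P⁻¹ = [[162, 567], [81, 243]] · [[−3, 7], [1, −2]] = [[81, 0], [0, 81]].

[[81, 0], [0, 81]]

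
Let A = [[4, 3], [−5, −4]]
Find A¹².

A² = I (check: tr A = 0 and det A = −1), so A¹² = I since 12 is even.

[[1, 0], [0, 1]]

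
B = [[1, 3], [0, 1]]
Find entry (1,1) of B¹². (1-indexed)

1

B = I + N where N = [[0, 3], [0, 0]] is strictly upper-triangular, so N² = 0.
(I + N)¹² = I + 12·N = [[1, 36], [0, 1]].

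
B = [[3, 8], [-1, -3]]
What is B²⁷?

B² = I (check: tr B = 0 and det B = -1), so B²⁷ = B since 27 is odd.

[[3, 8], [-1, -3]]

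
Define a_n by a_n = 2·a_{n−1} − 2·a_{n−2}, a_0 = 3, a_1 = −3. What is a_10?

−192

With companion matrix B = [[2, −2], [1, 0]], [a_n, a_{n−1}]ᵀ = B·[a_{n−1}, a_{n−2}]ᵀ, so [a_10, a_9]ᵀ = B⁹·[a_1, a_0]ᵀ.
B⁹ = [[32, −32], [16, 0]], giving [a_10, a_9]ᵀ = [[−192], [−48]].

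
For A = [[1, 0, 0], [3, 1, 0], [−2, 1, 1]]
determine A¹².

[[1, 0, 0], [36, 1, 0], [174, 12, 1]]

A = I + N where N = [[0, 0, 0], [3, 0, 0], [−2, 1, 0]] is strictly lower-triangular, so N³ = 0.
(I + N)¹² = I + 12·N + 66·N² = [[1, 0, 0], [36, 1, 0], [174, 12, 1]].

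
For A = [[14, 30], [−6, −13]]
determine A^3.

[[44, 90], [−18, −37]]

tr A = 1 and det A = −2, so the characteristic polynomial is λ² − (1)λ + (−2) with roots −1 and 2.
Eigenvectors give P = [[−2, 5], [1, −2]] with P⁻¹ = [[2, 5], [1, 2]], and A = P·diag(−1, 2)·P⁻¹.
Then A^3 = P·diag(−1, 8)·P⁻¹ = [[2, 40], [−1, −16]] · [[2, 5], [1, 2]] = [[44, 90], [−18, −37]].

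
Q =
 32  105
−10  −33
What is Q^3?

tr Q = −1 and det Q = −6, so the characteristic polynomial is λ² − (−1)λ + (−6) with roots 2 and −3.
Eigenvectors give P = [[−7, −3], [2, 1]] with P⁻¹ = [[−1, −3], [2, 7]], and Q = P·diag(2, −3)·P⁻¹.
Then Q^3 = P·diag(8, −27)·P⁻¹ = [[−56, 81], [16, −27]] · [[−1, −3], [2, 7]] = [[218, 735], [−70, −237]].

[[218, 735], [−70, −237]]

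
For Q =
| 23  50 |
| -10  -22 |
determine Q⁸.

[[31781, 63050], [-12610, -24964]]

tr Q = 1 and det Q = -6, so the characteristic polynomial is λ² − (1)λ + (-6) with roots -2 and 3.
Eigenvectors give P = [[-2, -5], [1, 2]] with P⁻¹ = [[2, 5], [-1, -2]], and Q = P·diag(-2, 3)·P⁻¹.
Then Q⁸ = P·diag(256, 6561)·P⁻¹ = [[-512, -32805], [256, 13122]] · [[2, 5], [-1, -2]] = [[31781, 63050], [-12610, -24964]].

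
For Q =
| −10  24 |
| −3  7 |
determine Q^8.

tr Q = −3 and det Q = 2, so the characteristic polynomial is λ² − (−3)λ + (2) with roots −2 and −1.
Eigenvectors give P = [[−3, 8], [−1, 3]] with P⁻¹ = [[−3, 8], [−1, 3]], and Q = P·diag(−2, −1)·P⁻¹.
Then Q^8 = P·diag(256, 1)·P⁻¹ = [[−768, 8], [−256, 3]] · [[−3, 8], [−1, 3]] = [[2296, −6120], [765, −2039]].

[[2296, −6120], [765, −2039]]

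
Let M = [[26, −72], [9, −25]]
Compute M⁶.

tr M = 1 and det M = −2, so the characteristic polynomial is λ² − (1)λ + (−2) with roots 2 and −1.
Eigenvectors give P = [[3, 8], [1, 3]] with P⁻¹ = [[3, −8], [−1, 3]], and M = P·diag(2, −1)·P⁻¹.
Then M⁶ = P·diag(64, 1)·P⁻¹ = [[192, 8], [64, 3]] · [[3, −8], [−1, 3]] = [[568, −1512], [189, −503]].

[[568, −1512], [189, −503]]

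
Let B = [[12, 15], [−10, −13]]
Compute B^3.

tr B = −1 and det B = −6, so the characteristic polynomial is λ² − (−1)λ + (−6) with roots 2 and −3.
Eigenvectors give P = [[3, −1], [−2, 1]] with P⁻¹ = [[1, 1], [2, 3]], and B = P·diag(2, −3)·P⁻¹.
Then B^3 = P·diag(8, −27)·P⁻¹ = [[24, 27], [−16, −27]] · [[1, 1], [2, 3]] = [[78, 105], [−70, −97]].

[[78, 105], [−70, −97]]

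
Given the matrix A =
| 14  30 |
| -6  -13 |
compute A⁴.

tr A = 1 and det A = -2, so the characteristic polynomial is λ² − (1)λ + (-2) with roots 2 and -1.
Eigenvectors give P = [[-5, 2], [2, -1]] with P⁻¹ = [[-1, -2], [-2, -5]], and A = P·diag(2, -1)·P⁻¹.
Then A⁴ = P·diag(16, 1)·P⁻¹ = [[-80, 2], [32, -1]] · [[-1, -2], [-2, -5]] = [[76, 150], [-30, -59]].

[[76, 150], [-30, -59]]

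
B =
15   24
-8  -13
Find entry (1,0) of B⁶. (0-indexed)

tr B = 2 and det B = -3, so the characteristic polynomial is λ² − (2)λ + (-3) with roots -1 and 3.
Eigenvectors give P = [[3, 2], [-2, -1]] with P⁻¹ = [[-1, -2], [2, 3]], and B = P·diag(-1, 3)·P⁻¹.
Then B⁶ = P·diag(1, 729)·P⁻¹ = [[3, 1458], [-2, -729]] · [[-1, -2], [2, 3]] = [[2913, 4368], [-1456, -2183]].

-1456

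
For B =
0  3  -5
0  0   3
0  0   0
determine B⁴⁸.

B is strictly triangular, hence nilpotent: B³ = 0, so B⁴⁸ = 0.

[[0, 0, 0], [0, 0, 0], [0, 0, 0]]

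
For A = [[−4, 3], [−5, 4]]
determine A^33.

A² = I (check: tr A = 0 and det A = −1), so A^33 = A since 33 is odd.

[[−4, 3], [−5, 4]]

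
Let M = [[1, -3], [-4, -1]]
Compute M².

[[13, 0], [0, 13]]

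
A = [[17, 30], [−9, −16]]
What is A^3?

tr A = 1 and det A = −2, so the characteristic polynomial is λ² − (1)λ + (−2) with roots 2 and −1.
Eigenvectors give P = [[−2, −5], [1, 3]] with P⁻¹ = [[−3, −5], [1, 2]], and A = P·diag(2, −1)·P⁻¹.
Then A^3 = P·diag(8, −1)·P⁻¹ = [[−16, 5], [8, −3]] · [[−3, −5], [1, 2]] = [[53, 90], [−27, −46]].

[[53, 90], [−27, −46]]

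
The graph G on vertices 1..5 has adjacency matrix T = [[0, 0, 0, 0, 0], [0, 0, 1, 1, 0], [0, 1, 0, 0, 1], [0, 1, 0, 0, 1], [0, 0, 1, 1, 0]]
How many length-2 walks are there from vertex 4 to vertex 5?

The number of length-2 walks from vertex 4 to vertex 5 is entry (4,5) of T², where T is the adjacency matrix.
T² = [[0, 0, 0, 0, 0], [0, 2, 0, 0, 2], [0, 0, 2, 2, 0], [0, 0, 2, 2, 0], [0, 2, 0, 0, 2]]

0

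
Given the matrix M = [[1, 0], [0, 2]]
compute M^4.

[[1, 0], [0, 16]]

M^2 = [[1, 0], [0, 4]]
M^3 = [[1, 0], [0, 8]]
M^4 = [[1, 0], [0, 16]]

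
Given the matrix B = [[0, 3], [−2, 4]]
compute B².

[[−6, 12], [−8, 10]]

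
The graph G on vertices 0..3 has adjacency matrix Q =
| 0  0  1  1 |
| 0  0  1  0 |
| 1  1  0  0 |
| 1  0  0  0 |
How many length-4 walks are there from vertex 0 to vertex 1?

3

The number of length-4 walks from vertex 0 to vertex 1 is entry (0,1) of Q⁴, where Q is the adjacency matrix.
Q² = [[2, 1, 0, 0], [1, 1, 0, 0], [0, 0, 2, 1], [0, 0, 1, 1]]
Q³ = [[0, 0, 3, 2], [0, 0, 2, 1], [3, 2, 0, 0], [2, 1, 0, 0]]
Q⁴ = [[5, 3, 0, 0], [3, 2, 0, 0], [0, 0, 5, 3], [0, 0, 3, 2]]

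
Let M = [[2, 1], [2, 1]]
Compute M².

[[6, 3], [6, 3]]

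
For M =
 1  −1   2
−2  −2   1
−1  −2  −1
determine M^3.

[[8, 7, 0], [0, 5, 13], [−7, −12, 18]]

M^2 = [[1, −3, −1], [1, 4, −7], [4, 7, −3]]
M^3 = [[8, 7, 0], [0, 5, 13], [−7, −12, 18]]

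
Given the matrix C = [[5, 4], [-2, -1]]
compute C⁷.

tr C = 4 and det C = 3, so the characteristic polynomial is λ² − (4)λ + (3) with roots 1 and 3.
Eigenvectors give P = [[-1, -2], [1, 1]] with P⁻¹ = [[1, 2], [-1, -1]], and C = P·diag(1, 3)·P⁻¹.
Then C⁷ = P·diag(1, 2187)·P⁻¹ = [[-1, -4374], [1, 2187]] · [[1, 2], [-1, -1]] = [[4373, 4372], [-2186, -2185]].

[[4373, 4372], [-2186, -2185]]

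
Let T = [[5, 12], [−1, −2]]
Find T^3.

[[29, 84], [−7, −20]]

tr T = 3 and det T = 2, so the characteristic polynomial is λ² − (3)λ + (2) with roots 1 and 2.
Eigenvectors give P = [[−3, 4], [1, −1]] with P⁻¹ = [[1, 4], [1, 3]], and T = P·diag(1, 2)·P⁻¹.
Then T^3 = P·diag(1, 8)·P⁻¹ = [[−3, 32], [1, −8]] · [[1, 4], [1, 3]] = [[29, 84], [−7, −20]].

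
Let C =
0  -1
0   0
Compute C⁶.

[[0, 0], [0, 0]]

C is strictly triangular, hence nilpotent: C² = 0, so C⁶ = 0.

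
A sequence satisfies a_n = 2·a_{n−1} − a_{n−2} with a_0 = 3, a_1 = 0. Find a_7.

−18

With companion matrix M = [[2, −1], [1, 0]], [a_n, a_{n−1}]ᵀ = M·[a_{n−1}, a_{n−2}]ᵀ, so [a_7, a_6]ᵀ = M^6·[a_1, a_0]ᵀ.
M^6 = [[7, −6], [6, −5]], giving [a_7, a_6]ᵀ = [[−18], [−15]].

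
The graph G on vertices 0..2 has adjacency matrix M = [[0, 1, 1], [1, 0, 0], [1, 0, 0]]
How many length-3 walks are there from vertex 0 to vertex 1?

2

The number of length-3 walks from vertex 0 to vertex 1 is entry (0,1) of M^3, where M is the adjacency matrix.
M^2 = [[2, 0, 0], [0, 1, 1], [0, 1, 1]]
M^3 = [[0, 2, 2], [2, 0, 0], [2, 0, 0]]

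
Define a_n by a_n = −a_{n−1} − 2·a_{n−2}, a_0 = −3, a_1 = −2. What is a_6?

4

With companion matrix M = [[−1, −2], [1, 0]], [a_n, a_{n−1}]ᵀ = M·[a_{n−1}, a_{n−2}]ᵀ, so [a_6, a_5]ᵀ = M⁵·[a_1, a_0]ᵀ.
M⁵ = [[−5, 2], [−1, −6]], giving [a_6, a_5]ᵀ = [[4], [20]].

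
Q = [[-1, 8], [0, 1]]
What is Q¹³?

[[-1, 8], [0, 1]]

Q² = I (check: tr Q = 0 and det Q = -1), so Q¹³ = Q since 13 is odd.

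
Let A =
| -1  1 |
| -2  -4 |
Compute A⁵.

[[179, 211], [-422, -454]]

tr A = -5 and det A = 6, so the characteristic polynomial is λ² − (-5)λ + (6) with roots -2 and -3.
Eigenvectors give P = [[-1, -1], [1, 2]] with P⁻¹ = [[-2, -1], [1, 1]], and A = P·diag(-2, -3)·P⁻¹.
Then A⁵ = P·diag(-32, -243)·P⁻¹ = [[32, 243], [-32, -486]] · [[-2, -1], [1, 1]] = [[179, 211], [-422, -454]].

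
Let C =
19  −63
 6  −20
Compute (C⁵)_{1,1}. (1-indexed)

199

tr C = −1 and det C = −2, so the characteristic polynomial is λ² − (−1)λ + (−2) with roots −2 and 1.
Eigenvectors give P = [[3, 7], [1, 2]] with P⁻¹ = [[−2, 7], [1, −3]], and C = P·diag(−2, 1)·P⁻¹.
Then C⁵ = P·diag(−32, 1)·P⁻¹ = [[−96, 7], [−32, 2]] · [[−2, 7], [1, −3]] = [[199, −693], [66, −230]].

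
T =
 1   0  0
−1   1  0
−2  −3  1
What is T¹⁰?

[[1, 0, 0], [−10, 1, 0], [115, −30, 1]]

T = I + N where N = [[0, 0, 0], [−1, 0, 0], [−2, −3, 0]] is strictly lower-triangular, so N³ = 0.
(I + N)¹⁰ = I + 10·N + 45·N² = [[1, 0, 0], [−10, 1, 0], [115, −30, 1]].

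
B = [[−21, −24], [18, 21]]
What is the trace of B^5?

0

tr B = 0 and det B = −9, so the characteristic polynomial is λ² − (0)λ + (−9) with roots 3 and −3.
Eigenvectors give P = [[−1, 4], [1, −3]] with P⁻¹ = [[3, 4], [1, 1]], and B = P·diag(3, −3)·P⁻¹.
Then B^5 = P·diag(243, −243)·P⁻¹ = [[−243, −972], [243, 729]] · [[3, 4], [1, 1]] = [[−1701, −1944], [1458, 1701]].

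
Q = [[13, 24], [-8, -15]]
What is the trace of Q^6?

730

tr Q = -2 and det Q = -3, so the characteristic polynomial is λ² − (-2)λ + (-3) with roots -3 and 1.
Eigenvectors give P = [[3, 2], [-2, -1]] with P⁻¹ = [[-1, -2], [2, 3]], and Q = P·diag(-3, 1)·P⁻¹.
Then Q^6 = P·diag(729, 1)·P⁻¹ = [[2187, 2], [-1458, -1]] · [[-1, -2], [2, 3]] = [[-2183, -4368], [1456, 2913]].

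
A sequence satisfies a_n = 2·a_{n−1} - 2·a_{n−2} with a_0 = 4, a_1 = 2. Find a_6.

With companion matrix B = [[2, -2], [1, 0]], [a_n, a_{n−1}]ᵀ = B·[a_{n−1}, a_{n−2}]ᵀ, so [a_6, a_5]ᵀ = B⁵·[a_1, a_0]ᵀ.
B⁵ = [[-8, 8], [-4, 0]], giving [a_6, a_5]ᵀ = [[16], [-8]].

16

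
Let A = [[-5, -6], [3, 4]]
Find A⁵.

[[-65, -66], [33, 34]]

tr A = -1 and det A = -2, so the characteristic polynomial is λ² − (-1)λ + (-2) with roots -2 and 1.
Eigenvectors give P = [[-2, -1], [1, 1]] with P⁻¹ = [[-1, -1], [1, 2]], and A = P·diag(-2, 1)·P⁻¹.
Then A⁵ = P·diag(-32, 1)·P⁻¹ = [[64, -1], [-32, 1]] · [[-1, -1], [1, 2]] = [[-65, -66], [33, 34]].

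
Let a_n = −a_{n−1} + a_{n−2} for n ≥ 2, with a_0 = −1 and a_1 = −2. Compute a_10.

76

With companion matrix C = [[−1, 1], [1, 0]], [a_n, a_{n−1}]ᵀ = C·[a_{n−1}, a_{n−2}]ᵀ, so [a_10, a_9]ᵀ = C⁹·[a_1, a_0]ᵀ.
C⁹ = [[−55, 34], [34, −21]], giving [a_10, a_9]ᵀ = [[76], [−47]].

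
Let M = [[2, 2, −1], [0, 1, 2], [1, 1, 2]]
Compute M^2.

[[3, 5, 0], [2, 3, 6], [4, 5, 5]]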